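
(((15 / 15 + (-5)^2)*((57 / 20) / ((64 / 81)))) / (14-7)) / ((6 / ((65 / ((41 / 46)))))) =5982093 / 36736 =162.84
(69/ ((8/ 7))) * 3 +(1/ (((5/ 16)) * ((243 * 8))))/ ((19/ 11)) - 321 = -25831939/ 184680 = -139.87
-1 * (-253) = 253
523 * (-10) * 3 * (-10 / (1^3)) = 156900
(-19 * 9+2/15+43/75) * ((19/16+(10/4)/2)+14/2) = -482143/300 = -1607.14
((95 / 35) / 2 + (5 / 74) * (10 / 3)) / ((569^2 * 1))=2459 / 503124594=0.00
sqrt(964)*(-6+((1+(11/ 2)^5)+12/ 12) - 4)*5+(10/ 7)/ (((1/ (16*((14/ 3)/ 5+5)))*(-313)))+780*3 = 15377972/ 6573+803975*sqrt(241)/ 16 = 782405.09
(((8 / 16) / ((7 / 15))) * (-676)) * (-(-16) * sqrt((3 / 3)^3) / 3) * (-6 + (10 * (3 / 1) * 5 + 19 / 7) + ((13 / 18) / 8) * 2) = -250238300 / 441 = -567433.79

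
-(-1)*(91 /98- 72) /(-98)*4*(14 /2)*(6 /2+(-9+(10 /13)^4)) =-160559170 /1399489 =-114.73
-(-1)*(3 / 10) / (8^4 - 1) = 1 / 13650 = 0.00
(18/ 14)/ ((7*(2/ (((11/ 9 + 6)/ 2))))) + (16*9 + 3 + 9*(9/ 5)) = 160261/ 980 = 163.53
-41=-41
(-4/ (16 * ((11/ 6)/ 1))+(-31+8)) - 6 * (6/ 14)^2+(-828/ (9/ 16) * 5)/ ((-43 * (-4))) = -67.03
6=6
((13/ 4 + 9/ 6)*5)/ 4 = 95/ 16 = 5.94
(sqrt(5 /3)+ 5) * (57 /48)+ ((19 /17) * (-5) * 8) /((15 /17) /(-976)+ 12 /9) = -29303795 /1061168+ 19 * sqrt(15) /48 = -26.08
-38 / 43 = -0.88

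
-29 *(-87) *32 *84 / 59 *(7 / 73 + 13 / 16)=449719704 / 4307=104416.00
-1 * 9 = -9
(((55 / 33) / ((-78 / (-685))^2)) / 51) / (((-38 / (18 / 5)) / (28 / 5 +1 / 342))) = -69163765 / 51698088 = -1.34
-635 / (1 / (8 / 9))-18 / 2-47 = -5584 / 9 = -620.44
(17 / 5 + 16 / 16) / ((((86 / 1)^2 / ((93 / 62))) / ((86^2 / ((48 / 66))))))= 363 / 40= 9.08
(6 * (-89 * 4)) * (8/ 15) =-1139.20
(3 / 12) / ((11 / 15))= 15 / 44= 0.34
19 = 19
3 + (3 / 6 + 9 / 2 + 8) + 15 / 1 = 31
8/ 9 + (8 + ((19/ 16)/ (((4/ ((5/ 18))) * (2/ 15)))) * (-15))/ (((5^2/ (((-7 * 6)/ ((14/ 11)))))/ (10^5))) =12139939/ 72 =168610.26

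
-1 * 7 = -7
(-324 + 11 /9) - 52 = -3373 /9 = -374.78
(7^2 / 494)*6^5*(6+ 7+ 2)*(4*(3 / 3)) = 11430720 / 247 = 46278.22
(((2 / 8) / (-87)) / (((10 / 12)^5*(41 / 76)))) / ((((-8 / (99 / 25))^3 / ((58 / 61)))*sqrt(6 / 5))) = 497763387*sqrt(30) / 1953906250000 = 0.00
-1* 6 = -6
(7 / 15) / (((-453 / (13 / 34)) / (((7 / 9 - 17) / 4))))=0.00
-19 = -19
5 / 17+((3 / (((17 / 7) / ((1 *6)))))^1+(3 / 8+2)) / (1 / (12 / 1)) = 117.74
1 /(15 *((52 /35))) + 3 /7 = 517 /1092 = 0.47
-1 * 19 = -19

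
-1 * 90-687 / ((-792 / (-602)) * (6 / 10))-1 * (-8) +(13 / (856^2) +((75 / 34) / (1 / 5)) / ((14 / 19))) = -8091520695679 / 8632362816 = -937.35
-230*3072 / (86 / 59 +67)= -41687040 / 4039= -10321.13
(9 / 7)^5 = 59049 / 16807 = 3.51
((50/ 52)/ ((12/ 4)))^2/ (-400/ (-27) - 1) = 1875/ 252148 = 0.01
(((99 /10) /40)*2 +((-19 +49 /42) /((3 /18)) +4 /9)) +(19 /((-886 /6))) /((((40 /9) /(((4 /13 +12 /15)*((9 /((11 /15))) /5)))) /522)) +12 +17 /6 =-15087659797 /114028200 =-132.32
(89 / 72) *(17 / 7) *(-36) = -1513 / 14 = -108.07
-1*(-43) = 43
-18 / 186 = -3 / 31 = -0.10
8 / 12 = 2 / 3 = 0.67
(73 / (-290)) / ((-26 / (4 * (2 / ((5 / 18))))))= 2628 / 9425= 0.28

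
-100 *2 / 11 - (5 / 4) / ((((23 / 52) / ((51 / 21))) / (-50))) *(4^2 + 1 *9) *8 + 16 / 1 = 121546136 / 1771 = 68631.36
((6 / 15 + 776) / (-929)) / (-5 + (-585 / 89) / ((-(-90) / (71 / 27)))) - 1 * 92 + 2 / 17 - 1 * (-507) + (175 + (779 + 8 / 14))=18894198478353 / 13792895515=1369.85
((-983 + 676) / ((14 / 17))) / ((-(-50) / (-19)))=99161 / 700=141.66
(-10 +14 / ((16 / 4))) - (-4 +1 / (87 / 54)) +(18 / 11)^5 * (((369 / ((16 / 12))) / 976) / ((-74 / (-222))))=1954393025 / 284899219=6.86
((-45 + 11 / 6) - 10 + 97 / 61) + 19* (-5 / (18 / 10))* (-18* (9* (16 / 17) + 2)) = 61569691 / 6222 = 9895.48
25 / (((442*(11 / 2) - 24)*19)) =25 / 45733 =0.00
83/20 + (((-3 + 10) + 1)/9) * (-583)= -92533/180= -514.07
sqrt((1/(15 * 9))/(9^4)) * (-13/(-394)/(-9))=-13 * sqrt(15)/12925170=-0.00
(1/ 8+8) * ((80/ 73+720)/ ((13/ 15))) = 6760.27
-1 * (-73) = 73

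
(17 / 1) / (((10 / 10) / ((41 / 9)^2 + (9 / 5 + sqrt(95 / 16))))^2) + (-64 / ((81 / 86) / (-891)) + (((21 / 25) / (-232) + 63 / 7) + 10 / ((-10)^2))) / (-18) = 77639 * sqrt(95) / 405 + 102436750423 / 19026900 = 7252.26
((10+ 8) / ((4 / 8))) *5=180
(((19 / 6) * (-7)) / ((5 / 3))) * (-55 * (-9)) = -13167 / 2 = -6583.50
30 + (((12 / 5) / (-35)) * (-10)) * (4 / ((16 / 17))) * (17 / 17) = 1152 / 35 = 32.91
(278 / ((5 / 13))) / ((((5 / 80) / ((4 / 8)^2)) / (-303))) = -4380168 / 5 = -876033.60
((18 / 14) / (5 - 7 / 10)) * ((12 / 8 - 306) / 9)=-435 / 43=-10.12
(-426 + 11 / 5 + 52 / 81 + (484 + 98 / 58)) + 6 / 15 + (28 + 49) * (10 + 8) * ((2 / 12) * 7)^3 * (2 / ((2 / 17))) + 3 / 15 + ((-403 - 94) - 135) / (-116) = 1761005989 / 46980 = 37484.16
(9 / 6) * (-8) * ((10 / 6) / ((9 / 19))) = -380 / 9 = -42.22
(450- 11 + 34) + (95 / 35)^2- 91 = 19079 / 49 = 389.37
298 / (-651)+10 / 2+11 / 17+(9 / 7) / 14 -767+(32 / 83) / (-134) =-656307233525 / 861610218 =-761.72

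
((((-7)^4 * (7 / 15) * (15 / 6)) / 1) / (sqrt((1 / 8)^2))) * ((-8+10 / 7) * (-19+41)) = -9719248 / 3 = -3239749.33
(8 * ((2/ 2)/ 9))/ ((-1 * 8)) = -1/ 9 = -0.11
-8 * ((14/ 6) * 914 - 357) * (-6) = 85232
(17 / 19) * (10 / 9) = 170 / 171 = 0.99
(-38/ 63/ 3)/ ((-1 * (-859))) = -38/ 162351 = -0.00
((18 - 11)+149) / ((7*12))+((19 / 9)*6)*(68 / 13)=18595 / 273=68.11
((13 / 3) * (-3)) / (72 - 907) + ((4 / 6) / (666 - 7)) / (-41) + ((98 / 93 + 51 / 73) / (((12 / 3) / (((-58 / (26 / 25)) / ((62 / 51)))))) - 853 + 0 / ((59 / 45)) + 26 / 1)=-418294433202484903 / 493806257051640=-847.08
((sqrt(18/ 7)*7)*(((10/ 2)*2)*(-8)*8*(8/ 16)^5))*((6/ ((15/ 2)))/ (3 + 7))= -17.96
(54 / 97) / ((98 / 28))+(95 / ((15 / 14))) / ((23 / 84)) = 5059676 / 15617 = 323.99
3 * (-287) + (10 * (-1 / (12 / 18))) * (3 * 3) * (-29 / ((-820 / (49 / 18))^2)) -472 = -2151072451 / 1613760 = -1332.96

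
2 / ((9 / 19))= 38 / 9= 4.22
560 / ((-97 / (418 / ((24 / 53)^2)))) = -20547835 / 1746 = -11768.52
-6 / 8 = -0.75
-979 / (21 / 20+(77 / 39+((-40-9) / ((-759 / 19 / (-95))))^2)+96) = -146635657740 / 2048686659953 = -0.07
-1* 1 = -1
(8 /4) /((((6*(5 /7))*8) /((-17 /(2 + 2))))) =-119 /480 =-0.25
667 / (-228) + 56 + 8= 13925 / 228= 61.07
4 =4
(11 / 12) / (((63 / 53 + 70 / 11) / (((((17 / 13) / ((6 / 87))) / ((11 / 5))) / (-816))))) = -0.00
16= 16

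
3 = 3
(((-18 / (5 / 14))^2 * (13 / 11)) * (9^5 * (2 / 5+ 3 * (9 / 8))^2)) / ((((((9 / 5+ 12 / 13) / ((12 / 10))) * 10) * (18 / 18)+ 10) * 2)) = 903096679155489 / 23375000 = 38635152.05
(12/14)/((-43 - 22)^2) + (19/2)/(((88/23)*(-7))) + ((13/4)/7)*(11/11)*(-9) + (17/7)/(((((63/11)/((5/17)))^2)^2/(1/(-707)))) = -1291096883234942243219/284816927330560825200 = -4.53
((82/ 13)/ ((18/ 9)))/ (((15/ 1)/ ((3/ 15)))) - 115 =-112084/ 975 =-114.96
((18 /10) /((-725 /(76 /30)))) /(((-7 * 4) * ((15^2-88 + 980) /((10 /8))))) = 0.00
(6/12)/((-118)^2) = 1/27848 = 0.00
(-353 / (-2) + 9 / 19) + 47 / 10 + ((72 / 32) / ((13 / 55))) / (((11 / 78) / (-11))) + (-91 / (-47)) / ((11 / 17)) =-54796039 / 98230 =-557.83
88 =88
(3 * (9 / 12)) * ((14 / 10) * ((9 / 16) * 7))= 3969 / 320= 12.40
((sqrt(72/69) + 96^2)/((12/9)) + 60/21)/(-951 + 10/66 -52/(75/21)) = -7.16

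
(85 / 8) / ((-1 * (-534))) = 85 / 4272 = 0.02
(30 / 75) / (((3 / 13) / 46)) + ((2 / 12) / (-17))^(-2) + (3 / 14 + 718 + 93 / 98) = 8234129 / 735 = 11202.90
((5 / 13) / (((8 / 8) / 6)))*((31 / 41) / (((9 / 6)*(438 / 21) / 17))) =36890 / 38909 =0.95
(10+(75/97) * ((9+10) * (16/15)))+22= 4624/97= 47.67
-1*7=-7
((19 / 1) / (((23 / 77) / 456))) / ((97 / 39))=26017992 / 2231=11662.03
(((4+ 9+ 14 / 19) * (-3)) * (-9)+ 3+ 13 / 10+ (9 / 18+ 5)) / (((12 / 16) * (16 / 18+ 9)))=433992 / 8455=51.33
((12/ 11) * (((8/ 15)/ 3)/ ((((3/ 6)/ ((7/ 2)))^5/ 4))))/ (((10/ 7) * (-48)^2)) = 117649/ 29700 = 3.96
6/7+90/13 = 708/91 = 7.78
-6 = -6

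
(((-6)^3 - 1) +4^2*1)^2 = 40401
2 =2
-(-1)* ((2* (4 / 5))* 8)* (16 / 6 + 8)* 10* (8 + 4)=16384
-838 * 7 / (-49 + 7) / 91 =419 / 273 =1.53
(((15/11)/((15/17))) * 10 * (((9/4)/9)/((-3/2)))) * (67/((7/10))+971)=-2747.60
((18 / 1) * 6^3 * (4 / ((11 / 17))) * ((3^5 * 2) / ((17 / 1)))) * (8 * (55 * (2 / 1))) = 604661760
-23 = -23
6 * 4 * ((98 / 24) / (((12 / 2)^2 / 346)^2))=1466521 / 162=9052.60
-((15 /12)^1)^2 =-25 /16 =-1.56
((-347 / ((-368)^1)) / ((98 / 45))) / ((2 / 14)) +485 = 488.03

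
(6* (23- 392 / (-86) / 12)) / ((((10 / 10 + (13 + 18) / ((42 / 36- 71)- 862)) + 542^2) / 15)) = 38913360 / 5432685919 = 0.01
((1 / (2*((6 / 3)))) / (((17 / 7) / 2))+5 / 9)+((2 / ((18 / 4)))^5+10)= 21640189 / 2007666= 10.78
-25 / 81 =-0.31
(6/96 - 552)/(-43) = 8831/688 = 12.84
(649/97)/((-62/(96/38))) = -15576/57133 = -0.27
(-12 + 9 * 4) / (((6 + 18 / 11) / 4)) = 88 / 7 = 12.57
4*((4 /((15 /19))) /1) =304 /15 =20.27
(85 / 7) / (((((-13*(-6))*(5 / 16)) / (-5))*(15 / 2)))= -272 / 819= -0.33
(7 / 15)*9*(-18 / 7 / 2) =-5.40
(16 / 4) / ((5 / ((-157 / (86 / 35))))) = -2198 / 43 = -51.12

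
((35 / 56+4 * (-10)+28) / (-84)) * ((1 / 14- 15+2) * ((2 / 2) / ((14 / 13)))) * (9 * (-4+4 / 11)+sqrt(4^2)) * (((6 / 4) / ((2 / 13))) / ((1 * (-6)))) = -31414903 / 413952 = -75.89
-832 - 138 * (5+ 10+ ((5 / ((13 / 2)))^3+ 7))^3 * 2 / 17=-1958214807343648 / 10604499373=-184658.86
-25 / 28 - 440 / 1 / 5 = -2489 / 28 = -88.89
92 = 92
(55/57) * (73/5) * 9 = 2409/19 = 126.79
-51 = -51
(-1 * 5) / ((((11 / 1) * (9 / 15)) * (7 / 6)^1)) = -50 / 77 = -0.65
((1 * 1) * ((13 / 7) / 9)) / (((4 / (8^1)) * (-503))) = -26 / 31689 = -0.00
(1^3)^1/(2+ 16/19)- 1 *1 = -35/54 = -0.65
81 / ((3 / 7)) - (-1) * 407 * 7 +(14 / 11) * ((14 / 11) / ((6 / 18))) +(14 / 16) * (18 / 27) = 4419079 / 1452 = 3043.44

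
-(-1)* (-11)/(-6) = 11/6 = 1.83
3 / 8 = 0.38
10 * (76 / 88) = 95 / 11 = 8.64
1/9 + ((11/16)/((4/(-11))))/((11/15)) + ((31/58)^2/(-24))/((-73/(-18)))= -87343241/35362368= -2.47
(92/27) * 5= 17.04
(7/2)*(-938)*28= -91924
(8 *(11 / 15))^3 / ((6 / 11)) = 370.18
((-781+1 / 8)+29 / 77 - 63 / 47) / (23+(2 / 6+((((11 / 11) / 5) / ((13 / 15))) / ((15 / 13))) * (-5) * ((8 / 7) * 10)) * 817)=67907391 / 785335408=0.09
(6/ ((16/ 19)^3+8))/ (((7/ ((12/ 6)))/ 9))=6859/ 3822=1.79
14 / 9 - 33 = -283 / 9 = -31.44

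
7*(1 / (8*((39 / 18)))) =0.40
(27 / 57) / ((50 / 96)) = 432 / 475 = 0.91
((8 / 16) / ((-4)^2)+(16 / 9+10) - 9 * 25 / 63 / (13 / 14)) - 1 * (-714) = 721.96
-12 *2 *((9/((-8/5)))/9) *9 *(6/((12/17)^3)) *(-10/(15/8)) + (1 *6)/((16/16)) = -24553/2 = -12276.50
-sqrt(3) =-1.73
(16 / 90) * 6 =16 / 15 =1.07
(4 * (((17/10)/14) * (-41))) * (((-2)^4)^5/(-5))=730857472/175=4176328.41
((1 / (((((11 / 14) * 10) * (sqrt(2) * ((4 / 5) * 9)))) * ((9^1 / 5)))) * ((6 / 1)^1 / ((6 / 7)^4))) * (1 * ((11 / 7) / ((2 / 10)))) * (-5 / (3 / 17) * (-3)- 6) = 4741975 * sqrt(2) / 139968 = 47.91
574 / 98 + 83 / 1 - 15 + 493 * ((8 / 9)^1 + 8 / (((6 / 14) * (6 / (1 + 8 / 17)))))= 174361 / 63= 2767.63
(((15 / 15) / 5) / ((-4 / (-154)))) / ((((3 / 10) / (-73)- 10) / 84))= -472164 / 7303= -64.65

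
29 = 29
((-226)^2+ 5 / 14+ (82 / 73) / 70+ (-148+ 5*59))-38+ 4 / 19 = 51185.58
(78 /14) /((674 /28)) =78 /337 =0.23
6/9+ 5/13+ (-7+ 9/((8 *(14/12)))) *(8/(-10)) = 8026/1365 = 5.88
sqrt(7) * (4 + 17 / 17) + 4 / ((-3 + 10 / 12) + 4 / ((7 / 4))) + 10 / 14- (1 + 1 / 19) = 5 * sqrt(7) + 22119 / 665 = 46.49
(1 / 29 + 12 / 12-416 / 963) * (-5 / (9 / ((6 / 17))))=-168260 / 1424277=-0.12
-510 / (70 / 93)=-4743 / 7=-677.57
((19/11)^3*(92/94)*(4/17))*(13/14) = 8203364/7444283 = 1.10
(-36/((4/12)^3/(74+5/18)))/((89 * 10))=-36099/445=-81.12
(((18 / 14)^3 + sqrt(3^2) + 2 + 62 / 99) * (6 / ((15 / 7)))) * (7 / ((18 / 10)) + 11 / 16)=86731649 / 873180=99.33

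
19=19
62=62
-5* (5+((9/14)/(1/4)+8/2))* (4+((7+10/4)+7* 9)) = -61965/14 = -4426.07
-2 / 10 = -1 / 5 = -0.20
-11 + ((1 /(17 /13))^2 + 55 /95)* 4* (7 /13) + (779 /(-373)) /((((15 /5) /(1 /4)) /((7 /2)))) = -5816786435 /639020616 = -9.10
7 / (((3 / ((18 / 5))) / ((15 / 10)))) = 63 / 5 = 12.60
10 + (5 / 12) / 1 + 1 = 137 / 12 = 11.42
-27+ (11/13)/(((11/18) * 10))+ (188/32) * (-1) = -17023/520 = -32.74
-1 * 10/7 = -10/7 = -1.43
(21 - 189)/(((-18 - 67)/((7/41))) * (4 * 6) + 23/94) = 0.01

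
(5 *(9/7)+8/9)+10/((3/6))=1721/63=27.32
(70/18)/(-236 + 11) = -7/405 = -0.02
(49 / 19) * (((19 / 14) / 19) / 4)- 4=-601 / 152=-3.95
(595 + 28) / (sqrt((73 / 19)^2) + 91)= 11837 / 1802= 6.57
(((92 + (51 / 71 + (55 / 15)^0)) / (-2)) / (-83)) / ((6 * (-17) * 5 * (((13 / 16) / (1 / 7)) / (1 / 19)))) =-8872 / 866064745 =-0.00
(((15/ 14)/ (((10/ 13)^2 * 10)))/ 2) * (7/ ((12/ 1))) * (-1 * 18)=-1521/ 1600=-0.95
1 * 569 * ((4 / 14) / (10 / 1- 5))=1138 / 35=32.51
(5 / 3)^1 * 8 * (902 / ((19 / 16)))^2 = 8331304960 / 1083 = 7692802.36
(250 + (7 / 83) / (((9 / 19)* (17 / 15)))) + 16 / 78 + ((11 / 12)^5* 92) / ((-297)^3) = 5623111560371335 / 22459904093952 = 250.36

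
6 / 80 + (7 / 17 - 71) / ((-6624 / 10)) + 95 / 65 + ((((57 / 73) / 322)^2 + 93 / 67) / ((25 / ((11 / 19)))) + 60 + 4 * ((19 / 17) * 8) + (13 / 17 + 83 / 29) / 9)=66160204702201400699 / 676187904485347800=97.84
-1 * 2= -2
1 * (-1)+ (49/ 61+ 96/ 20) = 1404/ 305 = 4.60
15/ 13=1.15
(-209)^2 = 43681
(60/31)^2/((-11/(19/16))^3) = -1543275/327447296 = -0.00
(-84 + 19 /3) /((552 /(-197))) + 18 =75709 /1656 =45.72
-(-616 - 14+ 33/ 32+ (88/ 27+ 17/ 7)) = 3769603/ 6048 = 623.28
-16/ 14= -8/ 7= -1.14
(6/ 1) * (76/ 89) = 456/ 89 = 5.12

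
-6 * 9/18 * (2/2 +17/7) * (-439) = 31608/7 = 4515.43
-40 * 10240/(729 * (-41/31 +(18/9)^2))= -12697600/60507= -209.85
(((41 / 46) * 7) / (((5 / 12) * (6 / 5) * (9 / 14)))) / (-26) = -2009 / 2691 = -0.75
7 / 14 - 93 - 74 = -333 / 2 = -166.50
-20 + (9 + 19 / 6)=-47 / 6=-7.83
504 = 504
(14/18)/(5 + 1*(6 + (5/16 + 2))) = 112/1917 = 0.06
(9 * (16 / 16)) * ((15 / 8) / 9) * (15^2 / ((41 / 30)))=50625 / 164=308.69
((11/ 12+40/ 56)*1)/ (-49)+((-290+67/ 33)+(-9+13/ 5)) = -22215649/ 75460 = -294.40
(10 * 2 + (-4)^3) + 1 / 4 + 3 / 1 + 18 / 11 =-1721 / 44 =-39.11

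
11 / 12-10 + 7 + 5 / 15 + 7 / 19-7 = -8.38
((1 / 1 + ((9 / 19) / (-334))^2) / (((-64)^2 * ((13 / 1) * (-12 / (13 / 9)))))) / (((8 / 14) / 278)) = -39184458481 / 35629836926976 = -0.00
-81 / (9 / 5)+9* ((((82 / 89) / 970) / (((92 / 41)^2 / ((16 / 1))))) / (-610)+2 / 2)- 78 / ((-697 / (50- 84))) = -22732012835049 / 571085467850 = -39.80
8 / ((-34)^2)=2 / 289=0.01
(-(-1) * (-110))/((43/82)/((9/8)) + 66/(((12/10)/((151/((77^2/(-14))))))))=1562715/271973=5.75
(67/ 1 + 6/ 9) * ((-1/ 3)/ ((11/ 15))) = -1015/ 33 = -30.76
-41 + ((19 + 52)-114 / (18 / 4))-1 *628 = -1870 / 3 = -623.33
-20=-20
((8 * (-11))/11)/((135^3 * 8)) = -1/2460375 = -0.00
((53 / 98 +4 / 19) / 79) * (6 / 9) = 1399 / 220647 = 0.01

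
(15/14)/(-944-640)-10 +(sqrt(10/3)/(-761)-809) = -6054053/7392-sqrt(30)/2283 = -819.00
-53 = -53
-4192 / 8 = -524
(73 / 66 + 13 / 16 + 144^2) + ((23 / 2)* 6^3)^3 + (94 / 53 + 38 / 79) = 33883810608992791 / 2210736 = 15326936644.17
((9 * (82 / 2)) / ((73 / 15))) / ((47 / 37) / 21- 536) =-860139 / 6079805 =-0.14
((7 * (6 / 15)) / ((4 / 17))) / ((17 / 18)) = 63 / 5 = 12.60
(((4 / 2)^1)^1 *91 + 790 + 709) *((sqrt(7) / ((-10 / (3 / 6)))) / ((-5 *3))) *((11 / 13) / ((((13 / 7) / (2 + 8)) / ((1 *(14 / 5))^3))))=177587564 *sqrt(7) / 316875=1482.77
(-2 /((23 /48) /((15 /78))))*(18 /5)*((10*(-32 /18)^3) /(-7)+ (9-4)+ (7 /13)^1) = -28796672 /734643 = -39.20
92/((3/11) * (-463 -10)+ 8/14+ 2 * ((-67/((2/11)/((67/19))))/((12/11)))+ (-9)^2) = -146832/3877879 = -0.04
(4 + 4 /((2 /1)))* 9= 54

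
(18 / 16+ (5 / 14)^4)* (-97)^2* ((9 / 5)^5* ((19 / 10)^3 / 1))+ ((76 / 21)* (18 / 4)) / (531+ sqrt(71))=672819734500711360659 / 483441350000000-57* sqrt(71) / 986615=1391729.80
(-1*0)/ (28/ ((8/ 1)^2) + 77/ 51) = 0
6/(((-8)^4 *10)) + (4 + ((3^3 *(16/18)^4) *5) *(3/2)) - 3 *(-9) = 261140723/1658880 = 157.42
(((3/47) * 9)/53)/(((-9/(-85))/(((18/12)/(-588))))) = -255/976472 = -0.00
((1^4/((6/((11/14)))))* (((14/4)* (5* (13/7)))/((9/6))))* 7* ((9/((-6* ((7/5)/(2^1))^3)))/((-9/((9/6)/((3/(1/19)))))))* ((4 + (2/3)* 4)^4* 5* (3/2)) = 17875000000/4750893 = 3762.45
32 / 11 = 2.91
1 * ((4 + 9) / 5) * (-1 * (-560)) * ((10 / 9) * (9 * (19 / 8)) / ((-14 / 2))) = -4940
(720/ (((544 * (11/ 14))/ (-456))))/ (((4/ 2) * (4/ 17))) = -17955/ 11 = -1632.27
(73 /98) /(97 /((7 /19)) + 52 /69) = 69 /24458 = 0.00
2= 2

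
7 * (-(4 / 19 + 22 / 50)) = -4.55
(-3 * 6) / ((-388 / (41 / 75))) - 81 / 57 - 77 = -7224163 / 92150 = -78.40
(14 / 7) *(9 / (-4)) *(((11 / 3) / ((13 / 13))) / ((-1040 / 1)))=33 / 2080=0.02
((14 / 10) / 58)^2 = 0.00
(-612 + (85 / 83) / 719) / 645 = -36522239 / 38491665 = -0.95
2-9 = -7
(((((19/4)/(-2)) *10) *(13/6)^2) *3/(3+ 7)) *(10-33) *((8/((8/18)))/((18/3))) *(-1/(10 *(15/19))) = -1403207/4800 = -292.33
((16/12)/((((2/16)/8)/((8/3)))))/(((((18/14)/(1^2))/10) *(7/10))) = 2528.40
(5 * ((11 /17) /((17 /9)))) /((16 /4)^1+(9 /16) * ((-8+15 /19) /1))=-150480 /4913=-30.63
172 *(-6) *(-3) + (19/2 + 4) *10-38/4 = 6443/2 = 3221.50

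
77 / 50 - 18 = -823 / 50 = -16.46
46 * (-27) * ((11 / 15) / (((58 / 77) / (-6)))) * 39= 41026986 / 145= 282944.73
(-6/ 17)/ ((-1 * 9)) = 2/ 51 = 0.04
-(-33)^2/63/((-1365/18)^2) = -4356/1449175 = -0.00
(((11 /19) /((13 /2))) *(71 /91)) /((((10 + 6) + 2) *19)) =781 /3843567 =0.00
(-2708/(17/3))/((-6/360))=487440/17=28672.94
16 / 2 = 8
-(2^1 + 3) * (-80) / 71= 5.63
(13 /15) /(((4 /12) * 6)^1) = 13 /30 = 0.43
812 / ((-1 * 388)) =-2.09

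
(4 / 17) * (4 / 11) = 0.09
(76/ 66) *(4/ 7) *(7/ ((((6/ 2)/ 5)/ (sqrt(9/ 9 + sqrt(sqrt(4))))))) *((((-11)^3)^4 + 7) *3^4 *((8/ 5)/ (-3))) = -11448986718303744 *sqrt(1 + sqrt(2))/ 11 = -1617194326537811.24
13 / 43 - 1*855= -36752 / 43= -854.70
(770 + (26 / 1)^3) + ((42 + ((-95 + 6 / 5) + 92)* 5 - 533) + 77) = 17923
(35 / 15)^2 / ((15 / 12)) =196 / 45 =4.36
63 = 63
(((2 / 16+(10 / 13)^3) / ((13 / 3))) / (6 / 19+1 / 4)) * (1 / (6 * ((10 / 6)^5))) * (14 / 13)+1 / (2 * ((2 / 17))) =4.25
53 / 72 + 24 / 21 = 947 / 504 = 1.88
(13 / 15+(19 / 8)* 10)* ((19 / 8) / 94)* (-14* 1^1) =-196441 / 22560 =-8.71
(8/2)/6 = 2/3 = 0.67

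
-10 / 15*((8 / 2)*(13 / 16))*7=-91 / 6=-15.17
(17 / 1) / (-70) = -17 / 70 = -0.24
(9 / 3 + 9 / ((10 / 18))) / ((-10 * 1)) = -48 / 25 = -1.92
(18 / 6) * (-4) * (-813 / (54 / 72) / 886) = 6504 / 443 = 14.68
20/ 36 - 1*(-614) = 5531/ 9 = 614.56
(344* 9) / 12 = 258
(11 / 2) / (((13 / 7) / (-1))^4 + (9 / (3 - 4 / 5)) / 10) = 290521 / 649951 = 0.45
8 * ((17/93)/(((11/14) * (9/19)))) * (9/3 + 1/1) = 144704/9207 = 15.72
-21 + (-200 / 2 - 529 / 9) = -179.78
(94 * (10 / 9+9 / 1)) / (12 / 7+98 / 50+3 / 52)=77841400 / 305649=254.68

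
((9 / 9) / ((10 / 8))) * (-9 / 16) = -9 / 20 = -0.45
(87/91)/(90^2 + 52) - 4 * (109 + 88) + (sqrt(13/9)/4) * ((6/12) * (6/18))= -584563529/741832 + sqrt(13)/72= -787.95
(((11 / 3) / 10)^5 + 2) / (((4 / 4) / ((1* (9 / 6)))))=48761051 / 16200000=3.01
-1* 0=0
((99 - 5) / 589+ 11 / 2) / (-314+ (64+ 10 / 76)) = -6667 / 294345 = -0.02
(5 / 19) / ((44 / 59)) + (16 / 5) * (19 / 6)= 10.49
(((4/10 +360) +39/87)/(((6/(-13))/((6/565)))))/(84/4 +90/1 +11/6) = -4081194/55463225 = -0.07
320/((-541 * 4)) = -0.15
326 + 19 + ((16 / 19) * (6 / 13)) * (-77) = 77823 / 247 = 315.07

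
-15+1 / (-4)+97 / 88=-1245 / 88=-14.15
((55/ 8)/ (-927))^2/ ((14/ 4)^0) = 3025/ 54997056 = 0.00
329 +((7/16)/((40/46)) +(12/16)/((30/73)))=21205/64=331.33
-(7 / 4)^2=-3.06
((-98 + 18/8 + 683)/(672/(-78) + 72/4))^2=3915.73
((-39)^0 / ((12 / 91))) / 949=7 / 876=0.01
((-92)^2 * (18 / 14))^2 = 118424142.37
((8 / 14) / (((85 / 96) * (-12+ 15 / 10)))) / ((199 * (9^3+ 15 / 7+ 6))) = -32 / 76371225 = -0.00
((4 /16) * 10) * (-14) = -35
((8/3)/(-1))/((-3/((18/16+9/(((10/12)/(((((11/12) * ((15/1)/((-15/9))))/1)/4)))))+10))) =-446/45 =-9.91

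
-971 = -971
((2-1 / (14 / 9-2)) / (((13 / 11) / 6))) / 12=187 / 104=1.80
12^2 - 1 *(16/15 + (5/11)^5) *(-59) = 502667929/2415765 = 208.08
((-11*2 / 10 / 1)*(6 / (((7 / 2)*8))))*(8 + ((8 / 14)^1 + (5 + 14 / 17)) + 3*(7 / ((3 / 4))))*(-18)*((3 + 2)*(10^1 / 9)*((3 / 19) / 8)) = 2497275 / 63308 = 39.45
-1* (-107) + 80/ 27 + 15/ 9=111.63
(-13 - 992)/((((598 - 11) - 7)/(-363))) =72963/116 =628.99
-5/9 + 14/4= 53/18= 2.94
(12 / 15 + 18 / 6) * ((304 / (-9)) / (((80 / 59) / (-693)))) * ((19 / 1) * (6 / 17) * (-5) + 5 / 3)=-106601495 / 51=-2090225.39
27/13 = 2.08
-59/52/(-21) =59/1092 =0.05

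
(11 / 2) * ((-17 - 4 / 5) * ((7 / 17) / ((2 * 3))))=-6853 / 1020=-6.72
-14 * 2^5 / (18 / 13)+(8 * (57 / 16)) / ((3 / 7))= -4627 / 18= -257.06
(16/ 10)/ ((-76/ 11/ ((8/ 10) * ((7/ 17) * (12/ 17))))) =-0.05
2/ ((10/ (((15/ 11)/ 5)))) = 0.05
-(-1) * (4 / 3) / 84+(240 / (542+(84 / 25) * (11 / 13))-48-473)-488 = -5625485942 / 5577831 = -1008.54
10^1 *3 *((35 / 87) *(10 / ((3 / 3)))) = 3500 / 29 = 120.69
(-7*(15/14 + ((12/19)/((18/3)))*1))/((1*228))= -313/8664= -0.04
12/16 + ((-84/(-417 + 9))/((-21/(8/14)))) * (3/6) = 1067/1428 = 0.75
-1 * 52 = -52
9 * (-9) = -81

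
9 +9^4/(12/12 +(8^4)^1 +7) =1611/152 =10.60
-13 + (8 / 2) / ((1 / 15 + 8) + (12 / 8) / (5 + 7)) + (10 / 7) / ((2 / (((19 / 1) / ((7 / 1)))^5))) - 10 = 9566571864 / 115648967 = 82.72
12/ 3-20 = -16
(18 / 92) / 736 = 0.00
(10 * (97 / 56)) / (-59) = -485 / 1652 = -0.29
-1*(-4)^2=-16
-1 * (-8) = 8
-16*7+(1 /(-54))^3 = -17635969 /157464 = -112.00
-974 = -974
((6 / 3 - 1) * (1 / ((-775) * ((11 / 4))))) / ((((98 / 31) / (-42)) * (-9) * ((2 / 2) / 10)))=-8 / 1155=-0.01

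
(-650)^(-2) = 1 / 422500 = 0.00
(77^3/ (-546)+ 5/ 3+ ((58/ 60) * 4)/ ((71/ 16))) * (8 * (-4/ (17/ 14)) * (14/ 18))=17086.14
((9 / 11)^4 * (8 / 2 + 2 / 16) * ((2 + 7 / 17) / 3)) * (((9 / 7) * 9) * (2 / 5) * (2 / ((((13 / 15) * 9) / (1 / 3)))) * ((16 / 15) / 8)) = 807003 / 10295285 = 0.08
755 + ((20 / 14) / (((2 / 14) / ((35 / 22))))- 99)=7391 / 11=671.91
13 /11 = 1.18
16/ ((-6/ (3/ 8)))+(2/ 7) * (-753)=-1513/ 7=-216.14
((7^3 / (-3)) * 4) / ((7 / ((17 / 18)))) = -1666 / 27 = -61.70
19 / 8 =2.38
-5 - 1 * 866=-871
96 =96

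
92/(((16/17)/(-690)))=-134895/2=-67447.50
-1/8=-0.12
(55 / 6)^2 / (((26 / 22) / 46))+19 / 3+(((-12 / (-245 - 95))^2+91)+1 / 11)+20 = 63007983791 / 18597150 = 3388.05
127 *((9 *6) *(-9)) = -61722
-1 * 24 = -24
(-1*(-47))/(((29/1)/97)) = 4559/29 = 157.21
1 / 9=0.11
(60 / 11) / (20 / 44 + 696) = 60 / 7661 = 0.01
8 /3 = 2.67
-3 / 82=-0.04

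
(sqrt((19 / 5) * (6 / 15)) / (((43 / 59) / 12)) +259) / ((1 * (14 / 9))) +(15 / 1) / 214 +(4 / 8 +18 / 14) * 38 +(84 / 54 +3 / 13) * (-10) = 3186 * sqrt(38) / 1505 +18978152 / 87633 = 229.61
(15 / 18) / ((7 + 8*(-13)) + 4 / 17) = -17 / 1974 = -0.01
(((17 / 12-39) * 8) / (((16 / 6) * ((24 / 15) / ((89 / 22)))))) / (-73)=3.91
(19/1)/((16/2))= 19/8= 2.38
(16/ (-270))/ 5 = -8/ 675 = -0.01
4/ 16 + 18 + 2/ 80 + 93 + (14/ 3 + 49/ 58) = 406417/ 3480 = 116.79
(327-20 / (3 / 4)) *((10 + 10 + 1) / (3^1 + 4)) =901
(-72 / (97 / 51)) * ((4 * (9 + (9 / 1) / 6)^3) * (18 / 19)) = -306057528 / 1843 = -166064.86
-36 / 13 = -2.77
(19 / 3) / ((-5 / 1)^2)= 19 / 75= 0.25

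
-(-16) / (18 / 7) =56 / 9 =6.22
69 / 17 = 4.06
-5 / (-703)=5 / 703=0.01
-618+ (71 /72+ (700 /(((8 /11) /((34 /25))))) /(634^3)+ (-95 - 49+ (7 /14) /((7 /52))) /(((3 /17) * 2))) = -2035945453684 /2006865819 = -1014.49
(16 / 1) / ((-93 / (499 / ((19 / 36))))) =-95808 / 589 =-162.66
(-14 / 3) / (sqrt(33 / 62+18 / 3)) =-14 *sqrt(310) / 135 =-1.83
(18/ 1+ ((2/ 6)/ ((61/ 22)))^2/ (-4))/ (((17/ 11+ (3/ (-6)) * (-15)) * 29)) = 13258982/ 193265019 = 0.07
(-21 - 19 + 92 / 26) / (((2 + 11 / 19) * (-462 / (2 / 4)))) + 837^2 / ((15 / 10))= 45816280009 / 98098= 467046.02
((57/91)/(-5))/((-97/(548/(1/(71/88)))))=554439/970970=0.57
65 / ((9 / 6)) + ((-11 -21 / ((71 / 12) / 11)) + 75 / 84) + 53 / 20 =-23603 / 7455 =-3.17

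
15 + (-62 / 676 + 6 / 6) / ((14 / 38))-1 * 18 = -1265 / 2366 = -0.53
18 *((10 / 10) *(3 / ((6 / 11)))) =99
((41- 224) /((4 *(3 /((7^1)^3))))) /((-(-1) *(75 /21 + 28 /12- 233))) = 439383 /19076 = 23.03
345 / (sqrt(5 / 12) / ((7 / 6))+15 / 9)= 50715 / 218 - 4347 * sqrt(15) / 218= 155.41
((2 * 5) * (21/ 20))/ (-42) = -1/ 4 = -0.25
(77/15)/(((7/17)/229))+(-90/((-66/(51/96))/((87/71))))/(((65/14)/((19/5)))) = 6958281067/2436720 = 2855.59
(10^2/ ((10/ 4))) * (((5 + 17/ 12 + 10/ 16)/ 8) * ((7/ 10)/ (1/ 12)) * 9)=10647/ 4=2661.75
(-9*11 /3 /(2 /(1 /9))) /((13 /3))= -11 /26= -0.42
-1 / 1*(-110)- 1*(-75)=185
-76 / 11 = -6.91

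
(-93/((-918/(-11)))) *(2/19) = -341/2907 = -0.12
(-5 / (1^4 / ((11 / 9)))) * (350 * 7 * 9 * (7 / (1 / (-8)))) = 7546000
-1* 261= -261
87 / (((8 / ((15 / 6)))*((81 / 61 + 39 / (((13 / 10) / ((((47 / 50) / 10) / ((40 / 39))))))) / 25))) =27640625 / 165813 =166.70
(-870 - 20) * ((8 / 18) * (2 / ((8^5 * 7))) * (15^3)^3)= -1900810546875 / 14336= -132590021.41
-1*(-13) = 13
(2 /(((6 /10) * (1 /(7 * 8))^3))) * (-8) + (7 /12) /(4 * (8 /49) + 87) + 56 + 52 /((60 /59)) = -48272221681 /10308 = -4682986.19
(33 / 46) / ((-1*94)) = -33 / 4324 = -0.01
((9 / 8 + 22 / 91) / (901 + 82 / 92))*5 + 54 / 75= 274683449 / 377531700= 0.73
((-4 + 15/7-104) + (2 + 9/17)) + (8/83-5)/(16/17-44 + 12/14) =-5119528969/49602294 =-103.21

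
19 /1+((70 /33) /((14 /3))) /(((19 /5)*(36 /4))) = 35764 /1881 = 19.01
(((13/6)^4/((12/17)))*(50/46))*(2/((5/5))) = 12138425/178848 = 67.87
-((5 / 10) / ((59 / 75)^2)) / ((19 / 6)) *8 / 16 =-16875 / 132278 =-0.13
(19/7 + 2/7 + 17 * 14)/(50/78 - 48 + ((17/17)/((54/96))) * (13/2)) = -28197/4189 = -6.73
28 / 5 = 5.60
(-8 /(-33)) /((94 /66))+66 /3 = 1042 /47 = 22.17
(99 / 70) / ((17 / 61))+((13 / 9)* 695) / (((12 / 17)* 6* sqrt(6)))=6039 / 1190+153595* sqrt(6) / 3888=101.84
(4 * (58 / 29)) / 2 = 4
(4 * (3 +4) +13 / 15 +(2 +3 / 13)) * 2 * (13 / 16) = 758 / 15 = 50.53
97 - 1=96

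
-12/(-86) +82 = 3532/43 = 82.14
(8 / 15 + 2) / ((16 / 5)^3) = 475 / 6144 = 0.08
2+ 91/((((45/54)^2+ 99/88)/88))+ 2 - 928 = 455532/131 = 3477.34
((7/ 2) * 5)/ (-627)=-35/ 1254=-0.03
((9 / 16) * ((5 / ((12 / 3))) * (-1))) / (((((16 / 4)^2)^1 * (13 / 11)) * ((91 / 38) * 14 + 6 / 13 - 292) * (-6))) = -0.00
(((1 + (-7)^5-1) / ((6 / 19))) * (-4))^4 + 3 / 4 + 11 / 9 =665510907914949989269183 / 324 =2054046012083178979225.87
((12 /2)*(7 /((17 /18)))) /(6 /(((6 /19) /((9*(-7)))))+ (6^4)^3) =84 /4111697707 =0.00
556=556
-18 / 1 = -18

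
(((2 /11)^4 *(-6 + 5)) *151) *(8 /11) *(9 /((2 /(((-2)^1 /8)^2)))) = -5436 /161051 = -0.03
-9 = -9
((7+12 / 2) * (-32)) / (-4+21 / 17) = 7072 / 47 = 150.47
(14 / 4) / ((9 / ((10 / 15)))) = 0.26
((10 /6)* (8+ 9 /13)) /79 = 565 /3081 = 0.18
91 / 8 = 11.38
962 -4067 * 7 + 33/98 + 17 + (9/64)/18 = -172415119/6272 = -27489.66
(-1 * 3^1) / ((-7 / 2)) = 6 / 7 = 0.86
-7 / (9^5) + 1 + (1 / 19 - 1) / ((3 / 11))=-2775436 / 1121931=-2.47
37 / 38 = 0.97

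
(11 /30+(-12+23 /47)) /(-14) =15713 /19740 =0.80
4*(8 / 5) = 32 / 5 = 6.40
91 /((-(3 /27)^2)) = -7371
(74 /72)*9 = 37 /4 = 9.25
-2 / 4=-0.50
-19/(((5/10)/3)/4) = -456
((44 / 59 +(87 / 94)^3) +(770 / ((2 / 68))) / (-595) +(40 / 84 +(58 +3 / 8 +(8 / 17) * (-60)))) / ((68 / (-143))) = 7408563811363 / 297408043464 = 24.91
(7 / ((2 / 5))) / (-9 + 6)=-35 / 6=-5.83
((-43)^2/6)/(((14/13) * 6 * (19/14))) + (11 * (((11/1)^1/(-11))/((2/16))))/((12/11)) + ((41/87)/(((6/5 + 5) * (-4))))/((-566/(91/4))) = -45.52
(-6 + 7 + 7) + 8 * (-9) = -64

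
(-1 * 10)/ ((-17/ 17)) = 10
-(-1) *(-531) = -531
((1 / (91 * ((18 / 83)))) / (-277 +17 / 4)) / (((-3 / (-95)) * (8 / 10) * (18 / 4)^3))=-157700 / 1954147923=-0.00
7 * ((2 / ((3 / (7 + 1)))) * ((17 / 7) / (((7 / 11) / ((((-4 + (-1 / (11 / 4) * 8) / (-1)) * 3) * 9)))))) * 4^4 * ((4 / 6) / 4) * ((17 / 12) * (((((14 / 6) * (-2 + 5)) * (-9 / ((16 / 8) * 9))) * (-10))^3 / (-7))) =1553664000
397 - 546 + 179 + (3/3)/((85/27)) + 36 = 5637/85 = 66.32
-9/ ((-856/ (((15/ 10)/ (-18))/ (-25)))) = 3/ 85600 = 0.00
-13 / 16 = -0.81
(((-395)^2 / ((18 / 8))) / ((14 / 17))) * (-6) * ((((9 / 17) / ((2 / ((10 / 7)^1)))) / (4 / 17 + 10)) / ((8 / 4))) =-13262125 / 1421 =-9332.95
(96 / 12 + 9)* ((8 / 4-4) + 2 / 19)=-612 / 19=-32.21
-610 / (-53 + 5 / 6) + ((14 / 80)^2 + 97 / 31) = 14.85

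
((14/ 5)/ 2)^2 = 49/ 25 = 1.96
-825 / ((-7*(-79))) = -825 / 553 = -1.49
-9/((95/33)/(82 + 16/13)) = -321354/1235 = -260.21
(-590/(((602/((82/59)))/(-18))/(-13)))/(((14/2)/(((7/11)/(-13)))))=7380/3311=2.23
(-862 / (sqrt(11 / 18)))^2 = 13374792 / 11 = 1215890.18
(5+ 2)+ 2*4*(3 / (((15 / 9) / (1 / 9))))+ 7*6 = 253 / 5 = 50.60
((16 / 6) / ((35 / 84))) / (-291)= -32 / 1455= -0.02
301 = 301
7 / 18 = 0.39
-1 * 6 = -6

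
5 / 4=1.25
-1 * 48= -48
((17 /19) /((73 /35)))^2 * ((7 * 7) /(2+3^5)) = 70805 /1923769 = 0.04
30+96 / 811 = 24426 / 811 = 30.12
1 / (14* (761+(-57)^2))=0.00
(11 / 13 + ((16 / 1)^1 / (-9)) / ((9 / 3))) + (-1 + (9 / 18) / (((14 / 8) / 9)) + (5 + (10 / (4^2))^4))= 70221449 / 10063872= 6.98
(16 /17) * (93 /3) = 496 /17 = 29.18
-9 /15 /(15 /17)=-0.68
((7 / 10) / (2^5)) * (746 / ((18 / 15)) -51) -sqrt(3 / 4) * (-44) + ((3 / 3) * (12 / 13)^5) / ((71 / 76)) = 20879664367 / 1581708180 + 22 * sqrt(3) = 51.31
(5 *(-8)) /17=-40 /17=-2.35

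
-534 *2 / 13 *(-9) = 9612 / 13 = 739.38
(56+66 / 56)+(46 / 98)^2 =551259 / 9604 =57.40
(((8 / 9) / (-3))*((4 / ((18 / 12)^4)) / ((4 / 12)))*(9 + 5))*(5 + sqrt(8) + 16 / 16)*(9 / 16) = -48.83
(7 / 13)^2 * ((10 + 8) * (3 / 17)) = 0.92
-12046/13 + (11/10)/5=-926.40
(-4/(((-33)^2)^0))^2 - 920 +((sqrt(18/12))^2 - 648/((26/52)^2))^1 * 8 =-21628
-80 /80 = -1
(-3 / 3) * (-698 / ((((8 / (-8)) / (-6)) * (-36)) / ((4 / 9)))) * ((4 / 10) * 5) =-2792 / 27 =-103.41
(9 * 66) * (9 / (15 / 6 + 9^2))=10692 / 167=64.02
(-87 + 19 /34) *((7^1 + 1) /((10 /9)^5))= -408.34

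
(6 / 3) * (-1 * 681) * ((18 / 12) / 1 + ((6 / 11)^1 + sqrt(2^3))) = -2724 * sqrt(2) - 30645 / 11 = -6638.23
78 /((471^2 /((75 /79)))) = 650 /1947271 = 0.00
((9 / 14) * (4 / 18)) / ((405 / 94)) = 94 / 2835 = 0.03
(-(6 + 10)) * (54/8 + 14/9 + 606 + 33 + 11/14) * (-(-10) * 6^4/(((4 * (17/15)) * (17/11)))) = -2282623200/119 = -19181707.56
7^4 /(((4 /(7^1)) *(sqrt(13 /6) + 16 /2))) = 28812 /53 - 2401 *sqrt(78) /212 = 443.60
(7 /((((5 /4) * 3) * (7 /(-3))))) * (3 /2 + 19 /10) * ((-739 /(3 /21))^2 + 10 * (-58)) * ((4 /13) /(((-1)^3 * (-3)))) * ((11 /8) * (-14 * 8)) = 373631870304 /325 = 1149636524.01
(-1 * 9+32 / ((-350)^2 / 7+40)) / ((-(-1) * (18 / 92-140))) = 1815022 / 28199935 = 0.06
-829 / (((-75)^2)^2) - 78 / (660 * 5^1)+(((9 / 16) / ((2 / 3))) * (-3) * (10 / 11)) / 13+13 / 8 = 1.42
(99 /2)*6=297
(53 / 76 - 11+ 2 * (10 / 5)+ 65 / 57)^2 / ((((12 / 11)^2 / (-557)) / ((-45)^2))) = -2334175465325 / 92416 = -25257265.68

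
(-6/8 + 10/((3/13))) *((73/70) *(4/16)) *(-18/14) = -15987/1120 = -14.27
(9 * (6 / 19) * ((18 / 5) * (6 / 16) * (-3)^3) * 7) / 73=-9.93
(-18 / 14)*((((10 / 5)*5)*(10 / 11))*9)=-8100 / 77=-105.19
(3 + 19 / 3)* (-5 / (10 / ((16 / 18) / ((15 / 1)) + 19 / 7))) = -5242 / 405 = -12.94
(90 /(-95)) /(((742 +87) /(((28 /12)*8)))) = -336 /15751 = -0.02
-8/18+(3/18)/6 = -5/12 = -0.42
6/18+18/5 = 59/15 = 3.93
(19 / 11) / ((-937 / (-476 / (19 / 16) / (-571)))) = -0.00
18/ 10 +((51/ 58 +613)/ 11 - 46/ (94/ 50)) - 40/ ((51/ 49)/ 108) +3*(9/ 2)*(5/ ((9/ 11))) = -5142159321/ 1274405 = -4034.95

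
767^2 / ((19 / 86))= 50592854 / 19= 2662781.79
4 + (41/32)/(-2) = 215/64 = 3.36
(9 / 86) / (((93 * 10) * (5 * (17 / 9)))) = 27 / 2266100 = 0.00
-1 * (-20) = 20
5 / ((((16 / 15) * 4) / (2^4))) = 75 / 4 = 18.75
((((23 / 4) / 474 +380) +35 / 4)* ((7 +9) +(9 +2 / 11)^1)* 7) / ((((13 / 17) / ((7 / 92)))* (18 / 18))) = 170077575913 / 24943776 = 6818.44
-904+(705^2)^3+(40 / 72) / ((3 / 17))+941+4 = 3315113989386048067 / 27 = 122781999606890669.15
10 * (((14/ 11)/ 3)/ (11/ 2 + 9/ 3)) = 280/ 561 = 0.50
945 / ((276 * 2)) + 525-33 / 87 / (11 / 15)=2807775 / 5336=526.19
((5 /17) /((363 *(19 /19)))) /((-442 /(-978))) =815 /454597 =0.00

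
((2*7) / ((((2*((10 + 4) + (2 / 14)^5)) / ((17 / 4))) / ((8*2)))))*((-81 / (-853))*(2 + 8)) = 2160035640 / 66903349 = 32.29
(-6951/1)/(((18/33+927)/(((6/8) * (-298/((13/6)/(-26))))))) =-68356134/3401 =-20098.83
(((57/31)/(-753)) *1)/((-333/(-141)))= -0.00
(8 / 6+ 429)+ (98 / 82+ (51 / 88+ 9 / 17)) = 79608745 / 184008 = 432.64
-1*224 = -224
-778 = -778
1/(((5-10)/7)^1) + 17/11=8/55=0.15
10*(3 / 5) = 6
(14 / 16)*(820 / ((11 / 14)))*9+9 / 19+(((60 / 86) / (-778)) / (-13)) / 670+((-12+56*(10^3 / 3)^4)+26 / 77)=691358032898.81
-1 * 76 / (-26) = 2.92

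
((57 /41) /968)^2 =3249 /1575137344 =0.00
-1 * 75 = -75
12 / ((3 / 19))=76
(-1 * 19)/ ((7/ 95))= -1805/ 7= -257.86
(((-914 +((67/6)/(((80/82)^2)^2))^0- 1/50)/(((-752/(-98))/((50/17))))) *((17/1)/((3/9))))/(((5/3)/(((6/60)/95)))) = -20132091/1786000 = -11.27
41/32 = 1.28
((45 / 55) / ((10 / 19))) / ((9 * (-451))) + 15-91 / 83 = 13.90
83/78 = 1.06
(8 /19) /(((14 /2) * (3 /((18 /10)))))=0.04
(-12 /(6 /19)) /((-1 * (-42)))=-19 /21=-0.90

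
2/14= 1/7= 0.14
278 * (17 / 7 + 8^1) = 2899.14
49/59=0.83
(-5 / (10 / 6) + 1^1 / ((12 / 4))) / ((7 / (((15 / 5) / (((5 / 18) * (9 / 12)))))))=-192 / 35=-5.49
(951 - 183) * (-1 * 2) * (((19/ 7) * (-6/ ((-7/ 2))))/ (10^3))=-43776/ 6125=-7.15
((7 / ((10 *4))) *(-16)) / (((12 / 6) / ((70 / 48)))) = -49 / 24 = -2.04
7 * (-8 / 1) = -56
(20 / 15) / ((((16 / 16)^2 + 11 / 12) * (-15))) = -16 / 345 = -0.05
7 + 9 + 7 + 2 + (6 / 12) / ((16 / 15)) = 815 / 32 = 25.47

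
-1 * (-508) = 508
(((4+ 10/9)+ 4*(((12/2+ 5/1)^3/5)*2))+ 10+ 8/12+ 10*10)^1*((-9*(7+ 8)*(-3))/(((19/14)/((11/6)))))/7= 175494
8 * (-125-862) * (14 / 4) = -27636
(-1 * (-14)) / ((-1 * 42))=-1 / 3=-0.33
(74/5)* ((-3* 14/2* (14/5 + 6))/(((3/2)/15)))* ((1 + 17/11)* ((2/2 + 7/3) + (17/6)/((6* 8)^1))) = -3542602/15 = -236173.47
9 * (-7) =-63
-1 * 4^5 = -1024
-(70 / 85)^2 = -196 / 289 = -0.68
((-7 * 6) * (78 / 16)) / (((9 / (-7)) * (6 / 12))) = 318.50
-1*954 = -954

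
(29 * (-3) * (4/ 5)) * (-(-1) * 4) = -278.40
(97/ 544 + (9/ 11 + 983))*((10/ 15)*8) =1962745/ 374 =5247.98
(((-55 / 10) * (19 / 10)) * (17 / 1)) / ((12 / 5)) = -3553 / 48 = -74.02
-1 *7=-7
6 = 6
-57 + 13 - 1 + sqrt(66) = -45 + sqrt(66) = -36.88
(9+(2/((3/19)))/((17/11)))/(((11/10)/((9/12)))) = 4385/374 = 11.72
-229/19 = -12.05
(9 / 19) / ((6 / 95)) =15 / 2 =7.50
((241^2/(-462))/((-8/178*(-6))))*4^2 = -5169209/693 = -7459.18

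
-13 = -13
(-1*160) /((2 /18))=-1440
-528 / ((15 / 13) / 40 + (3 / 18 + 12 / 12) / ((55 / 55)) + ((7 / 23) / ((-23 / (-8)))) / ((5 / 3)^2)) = -198057600 / 462743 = -428.01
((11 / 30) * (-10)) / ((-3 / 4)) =4.89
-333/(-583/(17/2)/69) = 390609/1166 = 335.00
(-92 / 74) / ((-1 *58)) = 0.02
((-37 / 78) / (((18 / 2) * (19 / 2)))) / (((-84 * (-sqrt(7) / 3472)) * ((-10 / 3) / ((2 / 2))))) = 2294 * sqrt(7) / 233415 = 0.03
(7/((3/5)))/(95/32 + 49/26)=14560/6057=2.40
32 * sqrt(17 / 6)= 16 * sqrt(102) / 3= 53.86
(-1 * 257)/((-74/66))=8481/37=229.22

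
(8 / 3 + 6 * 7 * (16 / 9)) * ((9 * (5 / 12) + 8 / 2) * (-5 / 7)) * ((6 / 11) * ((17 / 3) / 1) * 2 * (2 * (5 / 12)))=-1528300 / 693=-2205.34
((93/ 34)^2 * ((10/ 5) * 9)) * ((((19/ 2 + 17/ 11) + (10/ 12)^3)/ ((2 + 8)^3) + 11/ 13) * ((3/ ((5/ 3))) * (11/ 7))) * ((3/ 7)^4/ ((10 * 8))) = 0.14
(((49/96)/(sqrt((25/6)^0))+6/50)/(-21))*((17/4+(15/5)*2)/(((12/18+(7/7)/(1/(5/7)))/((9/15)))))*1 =-62033/464000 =-0.13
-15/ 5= -3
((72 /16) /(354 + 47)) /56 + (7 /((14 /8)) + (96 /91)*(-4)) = -128203 /583856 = -0.22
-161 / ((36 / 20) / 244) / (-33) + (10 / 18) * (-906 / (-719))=141375470 / 213543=662.05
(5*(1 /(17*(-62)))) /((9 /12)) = -10 /1581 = -0.01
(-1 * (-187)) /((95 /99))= 18513 /95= 194.87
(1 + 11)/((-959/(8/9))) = -32/2877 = -0.01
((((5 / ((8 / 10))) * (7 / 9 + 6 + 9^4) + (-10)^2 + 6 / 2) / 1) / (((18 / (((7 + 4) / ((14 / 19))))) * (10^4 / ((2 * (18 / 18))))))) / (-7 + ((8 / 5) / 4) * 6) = -154812361 / 104328000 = -1.48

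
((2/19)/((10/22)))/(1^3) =22/95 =0.23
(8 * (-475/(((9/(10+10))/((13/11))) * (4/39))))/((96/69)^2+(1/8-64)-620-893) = 715208000/11576301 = 61.78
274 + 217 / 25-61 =5542 / 25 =221.68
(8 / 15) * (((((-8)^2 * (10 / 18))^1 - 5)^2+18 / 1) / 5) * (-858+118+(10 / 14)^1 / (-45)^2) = -1293698788936 / 17222625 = -75116.24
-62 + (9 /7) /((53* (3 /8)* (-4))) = -23008 /371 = -62.02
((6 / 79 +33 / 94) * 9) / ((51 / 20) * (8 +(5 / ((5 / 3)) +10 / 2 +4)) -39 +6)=3171 / 14852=0.21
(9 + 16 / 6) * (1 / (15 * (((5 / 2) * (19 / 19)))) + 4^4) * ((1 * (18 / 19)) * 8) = 2150624 / 95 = 22638.15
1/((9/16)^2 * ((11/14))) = 3584/891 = 4.02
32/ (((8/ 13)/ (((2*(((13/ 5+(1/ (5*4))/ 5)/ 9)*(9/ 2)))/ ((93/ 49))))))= 55419/ 775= 71.51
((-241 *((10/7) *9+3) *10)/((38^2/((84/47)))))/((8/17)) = -6821505/67868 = -100.51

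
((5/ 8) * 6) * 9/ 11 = 135/ 44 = 3.07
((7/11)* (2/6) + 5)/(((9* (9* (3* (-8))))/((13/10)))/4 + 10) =-0.01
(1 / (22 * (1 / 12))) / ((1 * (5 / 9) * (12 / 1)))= 9 / 110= 0.08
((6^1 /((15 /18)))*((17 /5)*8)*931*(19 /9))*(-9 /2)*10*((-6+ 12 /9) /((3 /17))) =2290230208 /5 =458046041.60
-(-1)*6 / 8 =3 / 4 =0.75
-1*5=-5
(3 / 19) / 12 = 1 / 76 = 0.01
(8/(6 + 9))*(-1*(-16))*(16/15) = 2048/225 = 9.10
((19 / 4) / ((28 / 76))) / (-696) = -361 / 19488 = -0.02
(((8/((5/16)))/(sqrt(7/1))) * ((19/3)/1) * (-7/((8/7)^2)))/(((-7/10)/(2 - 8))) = -1064 * sqrt(7) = -2815.08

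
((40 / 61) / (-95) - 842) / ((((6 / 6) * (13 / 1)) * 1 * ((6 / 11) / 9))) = -16102119 / 15067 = -1068.70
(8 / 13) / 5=8 / 65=0.12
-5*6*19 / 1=-570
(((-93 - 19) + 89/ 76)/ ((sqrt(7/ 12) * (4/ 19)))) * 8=-8423 * sqrt(21)/ 7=-5514.15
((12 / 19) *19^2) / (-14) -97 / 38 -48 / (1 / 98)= -1256275 / 266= -4722.84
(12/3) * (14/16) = 7/2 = 3.50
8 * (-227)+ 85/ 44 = -79819/ 44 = -1814.07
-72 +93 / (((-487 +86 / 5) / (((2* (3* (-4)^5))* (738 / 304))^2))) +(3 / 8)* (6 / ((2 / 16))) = -461045342286 / 10469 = -44039100.42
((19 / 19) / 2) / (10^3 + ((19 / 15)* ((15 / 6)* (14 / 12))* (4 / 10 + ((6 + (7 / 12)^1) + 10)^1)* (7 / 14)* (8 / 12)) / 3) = 9720 / 19575527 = 0.00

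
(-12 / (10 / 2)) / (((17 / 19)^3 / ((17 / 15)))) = -27436 / 7225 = -3.80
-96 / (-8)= 12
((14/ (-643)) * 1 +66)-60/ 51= 708348/ 10931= 64.80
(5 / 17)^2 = 25 / 289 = 0.09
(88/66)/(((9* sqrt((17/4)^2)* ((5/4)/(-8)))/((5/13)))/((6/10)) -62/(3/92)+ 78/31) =-15872/22911815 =-0.00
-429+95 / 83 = -35512 / 83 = -427.86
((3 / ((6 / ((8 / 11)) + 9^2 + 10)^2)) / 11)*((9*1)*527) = 227664 / 1733699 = 0.13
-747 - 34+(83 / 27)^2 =-771.55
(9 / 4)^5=59049 / 1024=57.67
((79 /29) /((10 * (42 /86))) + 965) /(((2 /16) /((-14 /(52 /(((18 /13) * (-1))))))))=70562964 /24505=2879.53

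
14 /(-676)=-7 /338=-0.02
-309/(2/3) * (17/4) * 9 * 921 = -16328293.88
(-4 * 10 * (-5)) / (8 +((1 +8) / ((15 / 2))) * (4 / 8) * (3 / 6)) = 24.10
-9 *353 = -3177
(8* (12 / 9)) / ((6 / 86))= 1376 / 9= 152.89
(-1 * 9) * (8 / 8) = -9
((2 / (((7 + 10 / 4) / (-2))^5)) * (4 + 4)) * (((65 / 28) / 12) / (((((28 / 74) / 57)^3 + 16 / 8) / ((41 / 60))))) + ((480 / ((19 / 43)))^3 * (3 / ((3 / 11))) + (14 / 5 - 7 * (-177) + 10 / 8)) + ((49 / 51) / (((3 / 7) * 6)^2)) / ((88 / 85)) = 2716242789615191679274093089517 / 192622753637721015840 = 14101359981.20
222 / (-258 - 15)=-74 / 91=-0.81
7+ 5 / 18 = 131 / 18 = 7.28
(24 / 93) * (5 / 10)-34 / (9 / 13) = -13666 / 279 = -48.98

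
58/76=29/38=0.76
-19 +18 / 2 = -10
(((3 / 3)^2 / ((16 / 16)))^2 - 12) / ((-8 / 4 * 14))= 11 / 28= 0.39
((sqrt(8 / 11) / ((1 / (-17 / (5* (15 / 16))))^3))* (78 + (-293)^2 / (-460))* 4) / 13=2011117133824* sqrt(22) / 6937734375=1359.66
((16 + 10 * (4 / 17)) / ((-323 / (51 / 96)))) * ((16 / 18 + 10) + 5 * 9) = -6539 / 3876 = -1.69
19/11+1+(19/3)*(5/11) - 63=-1894/33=-57.39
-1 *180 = -180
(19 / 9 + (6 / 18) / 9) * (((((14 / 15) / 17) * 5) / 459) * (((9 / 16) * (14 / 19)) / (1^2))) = 1421 / 2668626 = 0.00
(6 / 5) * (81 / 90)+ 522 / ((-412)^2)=2298069 / 2121800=1.08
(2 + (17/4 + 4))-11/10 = 183/20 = 9.15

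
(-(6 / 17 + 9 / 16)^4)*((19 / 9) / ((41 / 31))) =-251576559621 / 224418922496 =-1.12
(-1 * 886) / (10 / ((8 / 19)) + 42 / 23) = -81512 / 2353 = -34.64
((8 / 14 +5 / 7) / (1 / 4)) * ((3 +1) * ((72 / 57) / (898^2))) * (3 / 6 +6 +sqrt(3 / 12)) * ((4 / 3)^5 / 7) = 32768 / 241316397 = 0.00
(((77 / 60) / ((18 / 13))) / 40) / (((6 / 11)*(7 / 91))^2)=20469449 / 1555200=13.16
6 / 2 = 3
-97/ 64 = -1.52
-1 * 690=-690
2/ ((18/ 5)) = 5/ 9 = 0.56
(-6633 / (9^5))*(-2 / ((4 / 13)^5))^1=273642941 / 3359232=81.46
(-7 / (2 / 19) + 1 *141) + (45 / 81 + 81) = 2809 / 18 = 156.06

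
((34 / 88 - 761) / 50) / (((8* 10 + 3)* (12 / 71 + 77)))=-2376157 / 1000465400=-0.00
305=305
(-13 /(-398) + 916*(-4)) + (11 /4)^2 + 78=-3578.40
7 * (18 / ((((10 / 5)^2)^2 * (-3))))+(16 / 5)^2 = 1523 / 200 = 7.62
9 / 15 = 3 / 5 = 0.60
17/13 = 1.31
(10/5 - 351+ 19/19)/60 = -29/5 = -5.80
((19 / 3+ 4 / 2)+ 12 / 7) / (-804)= -211 / 16884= -0.01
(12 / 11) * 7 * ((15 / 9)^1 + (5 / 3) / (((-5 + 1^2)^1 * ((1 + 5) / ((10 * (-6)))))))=490 / 11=44.55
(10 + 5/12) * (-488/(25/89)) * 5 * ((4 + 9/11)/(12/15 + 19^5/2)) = -143868500/408556599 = -0.35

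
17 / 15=1.13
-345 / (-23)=15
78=78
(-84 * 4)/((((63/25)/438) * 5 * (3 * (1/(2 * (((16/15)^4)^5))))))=-5648101429239547504227254272/199515403804779052734375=-28309.10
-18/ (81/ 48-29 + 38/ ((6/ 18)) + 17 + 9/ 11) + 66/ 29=374022/ 177799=2.10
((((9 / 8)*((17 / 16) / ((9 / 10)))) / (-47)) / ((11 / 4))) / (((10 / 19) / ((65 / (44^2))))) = -0.00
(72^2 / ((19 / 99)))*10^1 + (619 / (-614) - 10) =270102.68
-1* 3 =-3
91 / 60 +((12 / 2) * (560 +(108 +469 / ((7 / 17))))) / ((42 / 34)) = 8778.37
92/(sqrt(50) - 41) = -3772/1631 - 460 * sqrt(2)/1631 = -2.71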